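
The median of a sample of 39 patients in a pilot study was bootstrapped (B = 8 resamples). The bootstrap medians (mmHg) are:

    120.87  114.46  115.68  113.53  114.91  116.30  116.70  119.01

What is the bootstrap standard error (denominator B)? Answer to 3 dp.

Bootstrap SE is the standard deviation of the 8 replicate medians.
Mean of replicates: (120.87 + 114.46 + 115.68 + 113.53 + 114.91 + 116.30 + 116.70 + 119.01) / 8 = 931.4600 / 8 = 116.4325
Sum of squared deviations: (+4.4375)² + (−1.9725)² + (−0.7525)² + (−2.9025)² + (−1.5225)² + (−0.1325)² + (+0.2675)² + (+2.5775)² = 41.6236
Variance = 41.6236 / 8 = 5.2029
SE* = √5.2029

SE* = 2.281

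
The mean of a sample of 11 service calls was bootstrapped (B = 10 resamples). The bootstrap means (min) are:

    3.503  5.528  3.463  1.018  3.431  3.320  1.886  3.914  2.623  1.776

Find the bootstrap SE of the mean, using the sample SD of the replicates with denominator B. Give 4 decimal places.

SE* = 1.2153

Bootstrap SE is the standard deviation of the 10 replicate means.
Mean of replicates: (3.503 + 5.528 + 3.463 + 1.018 + 3.431 + 3.320 + 1.886 + 3.914 + 2.623 + 1.776) / 10 = 30.46200 / 10 = 3.04620
Sum of squared deviations: (+0.45680)² + (+2.48180)² + (+0.41680)² + (−2.02820)² + (+0.38480)² + (+0.27380)² + (−1.16020)² + (+0.86780)² + (−0.42320)² + (−1.27020)² = 14.77000
Variance = 14.77000 / 10 = 1.47700
SE* = √1.47700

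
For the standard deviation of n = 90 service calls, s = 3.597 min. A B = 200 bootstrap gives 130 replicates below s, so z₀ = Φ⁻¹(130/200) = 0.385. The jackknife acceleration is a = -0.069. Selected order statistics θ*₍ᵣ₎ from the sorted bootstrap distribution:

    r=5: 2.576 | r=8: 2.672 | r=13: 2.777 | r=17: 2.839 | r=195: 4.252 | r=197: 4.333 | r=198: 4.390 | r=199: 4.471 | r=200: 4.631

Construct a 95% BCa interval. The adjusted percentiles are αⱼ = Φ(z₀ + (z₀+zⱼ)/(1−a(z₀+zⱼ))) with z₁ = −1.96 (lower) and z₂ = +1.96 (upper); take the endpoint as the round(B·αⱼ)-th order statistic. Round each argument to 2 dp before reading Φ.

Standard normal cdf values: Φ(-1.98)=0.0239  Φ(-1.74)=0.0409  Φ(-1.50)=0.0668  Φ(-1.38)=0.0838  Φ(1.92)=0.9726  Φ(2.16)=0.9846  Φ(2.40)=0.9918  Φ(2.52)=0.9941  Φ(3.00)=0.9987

(2.839, 4.390)

Lower: z₀ + z₁ = 0.385 + (-1.960) = -1.575; 1 − a(z₀+z₁) = 1 − (-0.069)(-1.575) = 0.8913; argument = 0.385 + (-1.575)/0.8913 = -1.3820 → -1.38.
α₁ = Φ(-1.38) = 0.0838; rank = round(200 × 0.0838) = 17; θ*₍17₎ = 2.839.
Upper: z₀ + z₂ = 2.345; 1 − a(z₀+z₂) = 1.1618; argument = 2.4034 → 2.40; α₂ = 0.9918; rank = 198; θ*₍198₎ = 4.390.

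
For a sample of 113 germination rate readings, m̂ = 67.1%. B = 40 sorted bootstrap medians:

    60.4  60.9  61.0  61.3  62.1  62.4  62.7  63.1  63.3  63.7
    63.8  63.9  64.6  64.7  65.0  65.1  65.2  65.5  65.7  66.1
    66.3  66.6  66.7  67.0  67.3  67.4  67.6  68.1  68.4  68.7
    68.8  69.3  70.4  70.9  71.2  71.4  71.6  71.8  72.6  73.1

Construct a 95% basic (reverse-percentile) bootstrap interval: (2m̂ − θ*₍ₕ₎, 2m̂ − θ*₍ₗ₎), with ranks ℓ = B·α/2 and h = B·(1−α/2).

(61.6, 73.8)

Percentile endpoints at ranks 1 and 39: θ*₍1₎ = 60.4, θ*₍39₎ = 72.6.
Basic interval reflects these around m̂:
  lower = 2 × 67.1 − 72.6 = 61.6
  upper = 2 × 67.1 − 60.4 = 73.8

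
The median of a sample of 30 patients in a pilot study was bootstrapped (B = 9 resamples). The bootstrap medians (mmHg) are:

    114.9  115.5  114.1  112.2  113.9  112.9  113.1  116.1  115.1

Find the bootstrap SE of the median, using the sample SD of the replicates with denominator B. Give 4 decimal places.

SE* = 1.2293

Bootstrap SE is the standard deviation of the 9 replicate medians.
Mean of replicates: (114.9 + 115.5 + 114.1 + 112.2 + 113.9 + 112.9 + 113.1 + 116.1 + 115.1) / 9 = 1027.80000 / 9 = 114.20000
Sum of squared deviations: (+0.70000)² + (+1.30000)² + (−0.10000)² + (−2.00000)² + (−0.30000)² + (−1.30000)² + (−1.10000)² + (+1.90000)² + (+0.90000)² = 13.60000
Variance = 13.60000 / 9 = 1.51111
SE* = √1.51111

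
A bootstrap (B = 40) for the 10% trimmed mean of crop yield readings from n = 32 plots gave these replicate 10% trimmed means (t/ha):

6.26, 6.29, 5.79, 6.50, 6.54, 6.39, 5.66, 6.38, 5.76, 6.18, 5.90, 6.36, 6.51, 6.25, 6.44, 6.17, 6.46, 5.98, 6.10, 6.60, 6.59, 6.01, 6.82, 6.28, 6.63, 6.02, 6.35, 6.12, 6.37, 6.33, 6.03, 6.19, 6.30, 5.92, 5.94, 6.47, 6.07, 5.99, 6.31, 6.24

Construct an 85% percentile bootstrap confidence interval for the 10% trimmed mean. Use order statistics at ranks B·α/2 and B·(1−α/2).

Sorted replicates: 5.66, 5.76, 5.79, 5.90, 5.92, 5.94, 5.98, 5.99, 6.01, 6.02, 6.03, 6.07, 6.10, 6.12, 6.17, 6.18, 6.19, 6.24, 6.25, 6.26, 6.28, 6.29, 6.30, 6.31, 6.33, 6.35, 6.36, 6.37, 6.38, 6.39, 6.44, 6.46, 6.47, 6.50, 6.51, 6.54, 6.59, 6.60, 6.63, 6.82
α = 0.15; lower rank = 40 × 0.075 = 3; upper rank = 40 × 0.925 = 37.
The 3rd smallest replicate is 5.79; the 37th is 6.59.

(5.79, 6.59)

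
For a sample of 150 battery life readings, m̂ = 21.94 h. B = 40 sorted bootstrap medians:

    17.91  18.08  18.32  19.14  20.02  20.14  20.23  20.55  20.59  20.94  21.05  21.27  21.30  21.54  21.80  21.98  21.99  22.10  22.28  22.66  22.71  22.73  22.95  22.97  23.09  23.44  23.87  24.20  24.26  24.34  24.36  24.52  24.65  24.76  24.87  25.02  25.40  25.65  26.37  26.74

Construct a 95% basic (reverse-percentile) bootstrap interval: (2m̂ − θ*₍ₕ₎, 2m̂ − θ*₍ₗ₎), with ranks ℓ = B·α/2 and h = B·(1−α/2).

(17.51, 25.97)

Percentile endpoints at ranks 1 and 39: θ*₍1₎ = 17.91, θ*₍39₎ = 26.37.
Basic interval reflects these around m̂:
  lower = 2 × 21.94 − 26.37 = 17.51
  upper = 2 × 21.94 − 17.91 = 25.97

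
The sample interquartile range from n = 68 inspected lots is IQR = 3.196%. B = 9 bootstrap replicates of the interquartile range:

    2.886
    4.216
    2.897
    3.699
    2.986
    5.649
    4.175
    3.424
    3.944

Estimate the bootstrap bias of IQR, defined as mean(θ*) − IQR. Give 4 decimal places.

mean(θ*) = (2.886 + 4.216 + 2.897 + 3.699 + 2.986 + 5.649 + 4.175 + 3.424 + 3.944) / 9 = 3.76400
bias = 3.76400 − 3.196

bias = +0.5680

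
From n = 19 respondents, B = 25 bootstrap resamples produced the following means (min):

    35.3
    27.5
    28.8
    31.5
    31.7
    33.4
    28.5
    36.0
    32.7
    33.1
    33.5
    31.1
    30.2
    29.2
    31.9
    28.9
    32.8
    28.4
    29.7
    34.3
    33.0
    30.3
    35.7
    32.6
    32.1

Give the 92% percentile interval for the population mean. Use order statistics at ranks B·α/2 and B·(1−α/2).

Sorted replicates: 27.5, 28.4, 28.5, 28.8, 28.9, 29.2, 29.7, 30.2, 30.3, 31.1, 31.5, 31.7, 31.9, 32.1, 32.6, 32.7, 32.8, 33.0, 33.1, 33.4, 33.5, 34.3, 35.3, 35.7, 36.0
α = 0.08; lower rank = 25 × 0.040 = 1; upper rank = 25 × 0.960 = 24.
The 1st smallest replicate is 27.5; the 24th is 35.7.

(27.5, 35.7)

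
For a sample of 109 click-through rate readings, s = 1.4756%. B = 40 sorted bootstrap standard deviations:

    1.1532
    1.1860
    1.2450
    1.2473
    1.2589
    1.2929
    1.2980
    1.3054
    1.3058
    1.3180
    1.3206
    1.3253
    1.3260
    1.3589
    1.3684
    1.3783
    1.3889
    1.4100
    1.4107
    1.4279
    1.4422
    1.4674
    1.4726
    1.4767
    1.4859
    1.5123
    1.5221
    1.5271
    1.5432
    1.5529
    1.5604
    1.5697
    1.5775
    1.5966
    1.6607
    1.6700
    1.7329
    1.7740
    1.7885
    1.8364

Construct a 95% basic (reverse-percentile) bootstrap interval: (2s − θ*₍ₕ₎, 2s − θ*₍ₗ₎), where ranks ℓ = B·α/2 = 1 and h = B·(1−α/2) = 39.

(1.1627, 1.7980)

Percentile endpoints at ranks 1 and 39: θ*₍1₎ = 1.1532, θ*₍39₎ = 1.7885.
Basic interval reflects these around s:
  lower = 2 × 1.4756 − 1.7885 = 1.1627
  upper = 2 × 1.4756 − 1.1532 = 1.7980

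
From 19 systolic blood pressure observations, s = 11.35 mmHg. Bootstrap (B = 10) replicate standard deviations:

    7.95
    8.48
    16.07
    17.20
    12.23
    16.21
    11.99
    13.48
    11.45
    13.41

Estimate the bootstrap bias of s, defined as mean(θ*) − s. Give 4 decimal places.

mean(θ*) = (7.95 + 8.48 + 16.07 + 17.20 + 12.23 + 16.21 + 11.99 + 13.48 + 11.45 + 13.41) / 10 = 12.84700
bias = 12.84700 − 11.35

bias = +1.4970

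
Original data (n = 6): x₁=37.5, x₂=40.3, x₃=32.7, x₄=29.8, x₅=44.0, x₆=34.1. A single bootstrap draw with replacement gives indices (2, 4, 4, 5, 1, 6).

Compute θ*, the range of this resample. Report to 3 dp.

θ* = 14.200

Resample values: 40.3, 29.8, 29.8, 44.0, 37.5, 34.1.
Range = 44.0 − 29.8 = 14.200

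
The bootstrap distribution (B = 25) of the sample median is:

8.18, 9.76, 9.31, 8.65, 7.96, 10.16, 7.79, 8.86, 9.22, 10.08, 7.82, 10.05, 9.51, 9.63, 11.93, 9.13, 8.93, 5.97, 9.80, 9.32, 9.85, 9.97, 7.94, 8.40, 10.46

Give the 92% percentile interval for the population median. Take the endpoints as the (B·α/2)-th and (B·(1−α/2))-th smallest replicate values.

(5.97, 10.46)

Sorted replicates: 5.97, 7.79, 7.82, 7.94, 7.96, 8.18, 8.40, 8.65, 8.86, 8.93, 9.13, 9.22, 9.31, 9.32, 9.51, 9.63, 9.76, 9.80, 9.85, 9.97, 10.05, 10.08, 10.16, 10.46, 11.93
α = 0.08; lower rank = 25 × 0.040 = 1; upper rank = 25 × 0.960 = 24.
The 1st smallest replicate is 5.97; the 24th is 10.46.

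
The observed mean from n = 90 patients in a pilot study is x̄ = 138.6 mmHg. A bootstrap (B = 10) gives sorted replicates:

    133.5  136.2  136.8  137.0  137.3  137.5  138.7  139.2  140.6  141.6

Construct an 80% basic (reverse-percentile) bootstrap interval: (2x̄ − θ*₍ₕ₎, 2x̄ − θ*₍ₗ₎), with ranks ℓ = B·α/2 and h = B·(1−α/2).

Percentile endpoints at ranks 1 and 9: θ*₍1₎ = 133.5, θ*₍9₎ = 140.6.
Basic interval reflects these around x̄:
  lower = 2 × 138.6 − 140.6 = 136.6
  upper = 2 × 138.6 − 133.5 = 143.7

(136.6, 143.7)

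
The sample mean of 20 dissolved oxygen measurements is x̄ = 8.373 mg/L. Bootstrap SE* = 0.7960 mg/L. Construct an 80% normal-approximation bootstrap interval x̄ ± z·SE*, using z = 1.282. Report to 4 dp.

Margin = 1.282 × 0.7960 = 1.02047
Interval: 8.373 ± 1.02047

(7.3525, 9.3935)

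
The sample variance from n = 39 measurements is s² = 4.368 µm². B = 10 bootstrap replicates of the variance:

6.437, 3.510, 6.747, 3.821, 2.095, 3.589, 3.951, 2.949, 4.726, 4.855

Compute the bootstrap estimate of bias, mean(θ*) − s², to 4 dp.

bias = −0.1000

mean(θ*) = (6.437 + 3.510 + 6.747 + 3.821 + 2.095 + 3.589 + 3.951 + 2.949 + 4.726 + 4.855) / 10 = 4.26800
bias = 4.26800 − 4.368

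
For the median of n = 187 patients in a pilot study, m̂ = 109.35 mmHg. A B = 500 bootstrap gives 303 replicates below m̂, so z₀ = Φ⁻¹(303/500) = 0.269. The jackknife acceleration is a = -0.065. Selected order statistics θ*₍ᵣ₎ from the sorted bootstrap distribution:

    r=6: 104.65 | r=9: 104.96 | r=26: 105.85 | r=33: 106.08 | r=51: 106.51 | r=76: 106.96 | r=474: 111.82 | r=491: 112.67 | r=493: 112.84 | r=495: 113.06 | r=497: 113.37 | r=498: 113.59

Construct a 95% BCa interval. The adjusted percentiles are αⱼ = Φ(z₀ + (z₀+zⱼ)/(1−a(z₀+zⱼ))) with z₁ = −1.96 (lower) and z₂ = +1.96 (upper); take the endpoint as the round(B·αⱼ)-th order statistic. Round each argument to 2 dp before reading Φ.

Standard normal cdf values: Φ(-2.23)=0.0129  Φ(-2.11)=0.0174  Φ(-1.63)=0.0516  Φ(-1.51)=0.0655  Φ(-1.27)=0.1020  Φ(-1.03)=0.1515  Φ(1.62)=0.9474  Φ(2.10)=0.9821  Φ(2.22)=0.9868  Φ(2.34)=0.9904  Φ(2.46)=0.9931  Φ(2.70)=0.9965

Lower: z₀ + z₁ = 0.269 + (-1.960) = -1.691; 1 − a(z₀+z₁) = 1 − (-0.065)(-1.691) = 0.8901; argument = 0.269 + (-1.691)/0.8901 = -1.6308 → -1.63.
α₁ = Φ(-1.63) = 0.0516; rank = round(500 × 0.0516) = 26; θ*₍26₎ = 105.85.
Upper: z₀ + z₂ = 2.229; 1 − a(z₀+z₂) = 1.1449; argument = 2.2159 → 2.22; α₂ = 0.9868; rank = 493; θ*₍493₎ = 112.84.

(105.85, 112.84)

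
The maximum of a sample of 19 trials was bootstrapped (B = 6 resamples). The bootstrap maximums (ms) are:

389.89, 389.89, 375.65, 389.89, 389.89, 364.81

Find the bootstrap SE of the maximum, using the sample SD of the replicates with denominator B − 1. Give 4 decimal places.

Bootstrap SE is the standard deviation of the 6 replicate maximums.
Mean of replicates: (389.89 + 389.89 + 375.65 + 389.89 + 389.89 + 364.81) / 6 = 2300.02000 / 6 = 383.33667
Sum of squared deviations: (+6.55333)² + (+6.55333)² + (−7.68667)² + (+6.55333)² + (+6.55333)² + (−18.52667)² = 574.10693
Variance = 574.10693 / 5 = 114.82139
SE* = √114.82139

SE* = 10.7155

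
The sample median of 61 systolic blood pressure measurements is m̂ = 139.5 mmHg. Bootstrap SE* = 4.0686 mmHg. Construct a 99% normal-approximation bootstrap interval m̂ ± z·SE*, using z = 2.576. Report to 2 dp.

(129.02, 149.98)

Margin = 2.576 × 4.0686 = 10.481
Interval: 139.5 ± 10.481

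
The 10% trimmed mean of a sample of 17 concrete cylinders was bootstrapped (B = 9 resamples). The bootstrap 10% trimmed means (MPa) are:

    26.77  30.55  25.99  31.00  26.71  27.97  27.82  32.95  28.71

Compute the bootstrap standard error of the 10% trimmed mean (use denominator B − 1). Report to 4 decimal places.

SE* = 2.3213

Bootstrap SE is the standard deviation of the 9 replicate 10% trimmed means.
Mean of replicates: (26.77 + 30.55 + 25.99 + 31.00 + 26.71 + 27.97 + 27.82 + 32.95 + 28.71) / 9 = 258.47000 / 9 = 28.71889
Sum of squared deviations: (−1.94889)² + (+1.83111)² + (−2.72889)² + (+2.28111)² + (−2.00889)² + (−0.74889)² + (−0.89889)² + (+4.23111)² + (−0.00889)² = 43.10829
Variance = 43.10829 / 8 = 5.38854
SE* = √5.38854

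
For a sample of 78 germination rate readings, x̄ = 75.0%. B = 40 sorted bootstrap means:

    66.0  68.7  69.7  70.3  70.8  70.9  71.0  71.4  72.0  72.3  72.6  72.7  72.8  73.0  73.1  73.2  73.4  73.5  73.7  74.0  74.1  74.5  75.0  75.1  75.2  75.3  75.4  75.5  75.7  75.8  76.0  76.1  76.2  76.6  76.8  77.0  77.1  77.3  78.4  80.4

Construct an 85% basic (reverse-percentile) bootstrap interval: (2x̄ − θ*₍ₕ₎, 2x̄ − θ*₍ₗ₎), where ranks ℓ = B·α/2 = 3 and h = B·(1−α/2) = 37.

(72.9, 80.3)

Percentile endpoints at ranks 3 and 37: θ*₍3₎ = 69.7, θ*₍37₎ = 77.1.
Basic interval reflects these around x̄:
  lower = 2 × 75.0 − 77.1 = 72.9
  upper = 2 × 75.0 − 69.7 = 80.3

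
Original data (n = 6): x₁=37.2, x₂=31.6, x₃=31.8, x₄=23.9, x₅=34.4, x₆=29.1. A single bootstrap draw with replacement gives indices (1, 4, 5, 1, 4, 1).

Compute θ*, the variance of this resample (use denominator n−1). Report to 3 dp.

Resample values: 37.2, 23.9, 34.4, 37.2, 23.9, 37.2.
Mean = 32.3000; sum of squared deviations = 217.5600
s² = 217.5600 / 5 = 43.5120

θ* = 43.512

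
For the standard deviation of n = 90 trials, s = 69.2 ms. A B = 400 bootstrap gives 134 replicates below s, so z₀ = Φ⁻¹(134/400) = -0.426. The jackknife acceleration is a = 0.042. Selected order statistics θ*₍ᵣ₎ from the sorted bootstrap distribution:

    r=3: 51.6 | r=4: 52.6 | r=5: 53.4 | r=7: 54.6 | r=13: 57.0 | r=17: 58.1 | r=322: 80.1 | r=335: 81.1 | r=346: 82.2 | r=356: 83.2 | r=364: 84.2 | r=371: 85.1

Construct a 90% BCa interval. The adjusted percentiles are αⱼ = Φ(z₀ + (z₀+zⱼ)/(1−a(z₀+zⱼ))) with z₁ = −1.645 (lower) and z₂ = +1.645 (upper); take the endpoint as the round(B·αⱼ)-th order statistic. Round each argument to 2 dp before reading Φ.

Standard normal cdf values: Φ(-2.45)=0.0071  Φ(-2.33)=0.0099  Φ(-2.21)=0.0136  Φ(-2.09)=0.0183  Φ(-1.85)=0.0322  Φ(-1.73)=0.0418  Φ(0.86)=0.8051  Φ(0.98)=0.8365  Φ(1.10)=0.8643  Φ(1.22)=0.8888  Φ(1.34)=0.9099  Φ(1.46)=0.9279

(52.6, 80.1)

Lower: z₀ + z₁ = -0.426 + (-1.645) = -2.071; 1 − a(z₀+z₁) = 1 − (0.042)(-2.071) = 1.0870; argument = -0.426 + (-2.071)/1.0870 = -2.3313 → -2.33.
α₁ = Φ(-2.33) = 0.0099; rank = round(400 × 0.0099) = 4; θ*₍4₎ = 52.6.
Upper: z₀ + z₂ = 1.219; 1 − a(z₀+z₂) = 0.9488; argument = 0.8588 → 0.86; α₂ = 0.8051; rank = 322; θ*₍322₎ = 80.1.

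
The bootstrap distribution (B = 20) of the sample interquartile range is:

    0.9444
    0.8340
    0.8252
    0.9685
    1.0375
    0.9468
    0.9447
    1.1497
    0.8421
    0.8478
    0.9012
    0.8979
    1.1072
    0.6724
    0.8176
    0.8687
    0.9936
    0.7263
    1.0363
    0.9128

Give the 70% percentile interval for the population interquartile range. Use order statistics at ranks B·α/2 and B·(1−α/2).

Sorted replicates: 0.6724, 0.7263, 0.8176, 0.8252, 0.8340, 0.8421, 0.8478, 0.8687, 0.8979, 0.9012, 0.9128, 0.9444, 0.9447, 0.9468, 0.9685, 0.9936, 1.0363, 1.0375, 1.1072, 1.1497
α = 0.30; lower rank = 20 × 0.150 = 3; upper rank = 20 × 0.850 = 17.
The 3rd smallest replicate is 0.8176; the 17th is 1.0363.

(0.8176, 1.0363)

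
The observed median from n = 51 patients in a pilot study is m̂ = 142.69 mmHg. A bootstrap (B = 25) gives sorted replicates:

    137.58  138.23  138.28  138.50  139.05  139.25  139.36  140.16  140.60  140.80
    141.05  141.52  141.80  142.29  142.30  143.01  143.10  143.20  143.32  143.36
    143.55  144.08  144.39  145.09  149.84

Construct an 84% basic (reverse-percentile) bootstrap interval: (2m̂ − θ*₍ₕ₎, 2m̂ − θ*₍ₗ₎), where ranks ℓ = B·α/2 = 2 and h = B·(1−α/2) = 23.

(140.99, 147.15)

Percentile endpoints at ranks 2 and 23: θ*₍2₎ = 138.23, θ*₍23₎ = 144.39.
Basic interval reflects these around m̂:
  lower = 2 × 142.69 − 144.39 = 140.99
  upper = 2 × 142.69 − 138.23 = 147.15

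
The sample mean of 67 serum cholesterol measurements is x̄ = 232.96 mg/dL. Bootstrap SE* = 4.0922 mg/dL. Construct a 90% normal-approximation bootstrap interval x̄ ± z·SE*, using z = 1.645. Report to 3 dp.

Margin = 1.645 × 4.0922 = 6.7317
Interval: 232.96 ± 6.7317

(226.228, 239.692)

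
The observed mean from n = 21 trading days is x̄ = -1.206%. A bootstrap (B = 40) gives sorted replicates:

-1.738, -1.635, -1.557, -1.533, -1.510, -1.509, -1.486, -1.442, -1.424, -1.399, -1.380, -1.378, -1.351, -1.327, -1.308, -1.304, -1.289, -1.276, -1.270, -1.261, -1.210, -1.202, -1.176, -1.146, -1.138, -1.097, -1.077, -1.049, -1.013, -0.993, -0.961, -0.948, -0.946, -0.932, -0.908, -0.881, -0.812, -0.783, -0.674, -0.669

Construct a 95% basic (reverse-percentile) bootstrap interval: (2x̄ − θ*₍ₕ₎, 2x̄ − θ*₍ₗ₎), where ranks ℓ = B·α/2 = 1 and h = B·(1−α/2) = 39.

(-1.738, -0.674)

Percentile endpoints at ranks 1 and 39: θ*₍1₎ = -1.738, θ*₍39₎ = -0.674.
Basic interval reflects these around x̄:
  lower = 2 × -1.206 − -0.674 = -1.738
  upper = 2 × -1.206 − -1.738 = -0.674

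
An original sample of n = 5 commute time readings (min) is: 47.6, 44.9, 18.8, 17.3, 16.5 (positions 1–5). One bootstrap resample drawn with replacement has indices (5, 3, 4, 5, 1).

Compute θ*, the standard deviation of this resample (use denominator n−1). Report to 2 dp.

Resample values: 16.5, 18.8, 17.3, 16.5, 47.6.
Mean = 23.3400; sum of squared deviations = 739.2120
s² = 739.2120 / 4 = 184.8030
s = √184.8030 = 13.59

θ* = 13.59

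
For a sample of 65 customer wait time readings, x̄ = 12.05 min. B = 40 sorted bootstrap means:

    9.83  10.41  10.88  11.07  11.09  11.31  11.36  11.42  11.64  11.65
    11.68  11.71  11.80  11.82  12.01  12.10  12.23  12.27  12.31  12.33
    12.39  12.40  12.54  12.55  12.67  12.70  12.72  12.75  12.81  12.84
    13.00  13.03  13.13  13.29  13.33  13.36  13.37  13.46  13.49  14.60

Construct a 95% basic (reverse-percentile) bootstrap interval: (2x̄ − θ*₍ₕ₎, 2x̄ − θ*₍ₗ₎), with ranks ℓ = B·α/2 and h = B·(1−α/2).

Percentile endpoints at ranks 1 and 39: θ*₍1₎ = 9.83, θ*₍39₎ = 13.49.
Basic interval reflects these around x̄:
  lower = 2 × 12.05 − 13.49 = 10.61
  upper = 2 × 12.05 − 9.83 = 14.27

(10.61, 14.27)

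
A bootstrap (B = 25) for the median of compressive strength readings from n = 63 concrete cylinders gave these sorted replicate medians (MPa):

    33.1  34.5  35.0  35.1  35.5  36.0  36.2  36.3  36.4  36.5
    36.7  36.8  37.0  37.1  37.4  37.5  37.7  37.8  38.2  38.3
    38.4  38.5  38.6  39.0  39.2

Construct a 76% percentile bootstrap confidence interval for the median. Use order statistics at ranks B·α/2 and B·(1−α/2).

α = 0.24; lower rank = 25 × 0.120 = 3; upper rank = 25 × 0.880 = 22.
The 3rd smallest replicate is 35.0; the 22nd is 38.5.

(35.0, 38.5)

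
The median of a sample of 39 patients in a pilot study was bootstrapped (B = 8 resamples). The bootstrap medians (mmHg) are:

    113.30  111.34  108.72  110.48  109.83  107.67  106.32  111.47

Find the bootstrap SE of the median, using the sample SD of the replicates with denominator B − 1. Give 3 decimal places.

Bootstrap SE is the standard deviation of the 8 replicate medians.
Mean of replicates: (113.30 + 111.34 + 108.72 + 110.48 + 109.83 + 107.67 + 106.32 + 111.47) / 8 = 879.1300 / 8 = 109.8912
Sum of squared deviations: (+3.4087)² + (+1.4488)² + (−1.1713)² + (+0.5888)² + (−0.0613)² + (−2.2212)² + (−3.5713)² + (+1.5787)² = 35.6209
Variance = 35.6209 / 7 = 5.0887
SE* = √5.0887

SE* = 2.256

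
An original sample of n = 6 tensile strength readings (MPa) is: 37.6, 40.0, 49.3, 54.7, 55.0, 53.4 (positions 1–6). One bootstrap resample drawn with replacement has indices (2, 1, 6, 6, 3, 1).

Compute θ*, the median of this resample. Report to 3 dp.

θ* = 44.650

Resample values: 40.0, 37.6, 53.4, 53.4, 49.3, 37.6.
Sorted: 37.6, 37.6, 40.0, 49.3, 53.4, 53.4
Median = average of the two middle values = 44.650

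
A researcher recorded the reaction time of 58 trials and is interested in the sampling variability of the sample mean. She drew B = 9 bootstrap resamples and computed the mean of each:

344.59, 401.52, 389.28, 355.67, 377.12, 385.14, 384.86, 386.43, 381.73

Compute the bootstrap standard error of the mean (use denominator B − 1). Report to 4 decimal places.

Bootstrap SE is the standard deviation of the 9 replicate means.
Mean of replicates: (344.59 + 401.52 + 389.28 + 355.67 + 377.12 + 385.14 + 384.86 + 386.43 + 381.73) / 9 = 3406.34000 / 9 = 378.48222
Sum of squared deviations: (−33.89222)² + (+23.03778)² + (+10.79778)² + (−22.81222)² + (−1.36222)² + (+6.65778)² + (+6.37778)² + (+7.94778)² + (+3.24778)² = 2476.98436
Variance = 2476.98436 / 8 = 309.62304
SE* = √309.62304

SE* = 17.5961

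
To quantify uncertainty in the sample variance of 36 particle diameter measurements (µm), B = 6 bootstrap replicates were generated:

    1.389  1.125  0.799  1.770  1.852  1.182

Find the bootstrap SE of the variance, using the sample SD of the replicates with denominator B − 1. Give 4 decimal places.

Bootstrap SE is the standard deviation of the 6 replicate variances.
Mean of replicates: (1.389 + 1.125 + 0.799 + 1.770 + 1.852 + 1.182) / 6 = 8.11700 / 6 = 1.35283
Sum of squared deviations: (+0.03617)² + (−0.22783)² + (−0.55383)² + (+0.41717)² + (+0.49917)² + (−0.17083)² = 0.81233
Variance = 0.81233 / 5 = 0.16247
SE* = √0.16247

SE* = 0.4031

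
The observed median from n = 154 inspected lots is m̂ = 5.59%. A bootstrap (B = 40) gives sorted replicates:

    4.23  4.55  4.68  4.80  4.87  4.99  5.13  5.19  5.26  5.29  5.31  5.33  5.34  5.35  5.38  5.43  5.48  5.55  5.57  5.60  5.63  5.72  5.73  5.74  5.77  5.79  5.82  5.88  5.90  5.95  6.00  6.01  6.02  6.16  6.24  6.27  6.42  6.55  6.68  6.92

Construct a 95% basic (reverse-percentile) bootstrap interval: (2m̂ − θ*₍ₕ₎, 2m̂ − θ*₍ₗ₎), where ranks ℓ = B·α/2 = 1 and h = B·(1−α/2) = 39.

Percentile endpoints at ranks 1 and 39: θ*₍1₎ = 4.23, θ*₍39₎ = 6.68.
Basic interval reflects these around m̂:
  lower = 2 × 5.59 − 6.68 = 4.50
  upper = 2 × 5.59 − 4.23 = 6.95

(4.50, 6.95)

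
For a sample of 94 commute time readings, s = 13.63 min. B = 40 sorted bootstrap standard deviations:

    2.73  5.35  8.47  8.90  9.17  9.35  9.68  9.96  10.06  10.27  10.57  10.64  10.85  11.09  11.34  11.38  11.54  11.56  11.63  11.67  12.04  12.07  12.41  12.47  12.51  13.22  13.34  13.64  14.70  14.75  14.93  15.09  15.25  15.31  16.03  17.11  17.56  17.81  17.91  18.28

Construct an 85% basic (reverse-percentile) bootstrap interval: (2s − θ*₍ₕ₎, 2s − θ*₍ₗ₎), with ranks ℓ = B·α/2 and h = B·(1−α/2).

(9.70, 18.79)

Percentile endpoints at ranks 3 and 37: θ*₍3₎ = 8.47, θ*₍37₎ = 17.56.
Basic interval reflects these around s:
  lower = 2 × 13.63 − 17.56 = 9.70
  upper = 2 × 13.63 − 8.47 = 18.79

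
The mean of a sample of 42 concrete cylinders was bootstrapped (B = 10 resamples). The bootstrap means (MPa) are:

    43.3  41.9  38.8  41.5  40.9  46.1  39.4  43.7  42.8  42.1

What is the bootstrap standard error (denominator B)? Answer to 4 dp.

SE* = 2.0121

Bootstrap SE is the standard deviation of the 10 replicate means.
Mean of replicates: (43.3 + 41.9 + 38.8 + 41.5 + 40.9 + 46.1 + 39.4 + 43.7 + 42.8 + 42.1) / 10 = 420.50000 / 10 = 42.05000
Sum of squared deviations: (+1.25000)² + (−0.15000)² + (−3.25000)² + (−0.55000)² + (−1.15000)² + (+4.05000)² + (−2.65000)² + (+1.65000)² + (+0.75000)² + (+0.05000)² = 40.48500
Variance = 40.48500 / 10 = 4.04850
SE* = √4.04850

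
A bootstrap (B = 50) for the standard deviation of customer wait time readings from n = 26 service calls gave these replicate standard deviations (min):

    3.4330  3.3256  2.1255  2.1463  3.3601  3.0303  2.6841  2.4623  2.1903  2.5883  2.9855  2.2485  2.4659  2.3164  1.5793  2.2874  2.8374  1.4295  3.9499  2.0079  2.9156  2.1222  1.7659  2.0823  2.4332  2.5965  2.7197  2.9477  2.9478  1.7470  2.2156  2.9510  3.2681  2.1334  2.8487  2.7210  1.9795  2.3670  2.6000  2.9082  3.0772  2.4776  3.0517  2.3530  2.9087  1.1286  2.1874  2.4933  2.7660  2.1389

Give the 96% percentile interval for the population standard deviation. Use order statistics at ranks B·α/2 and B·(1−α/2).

Sorted replicates: 1.1286, 1.4295, 1.5793, 1.7470, 1.7659, 1.9795, 2.0079, 2.0823, 2.1222, 2.1255, 2.1334, 2.1389, 2.1463, 2.1874, 2.1903, 2.2156, 2.2485, 2.2874, 2.3164, 2.3530, 2.3670, 2.4332, 2.4623, 2.4659, 2.4776, 2.4933, 2.5883, 2.5965, 2.6000, 2.6841, 2.7197, 2.7210, 2.7660, 2.8374, 2.8487, 2.9082, 2.9087, 2.9156, 2.9477, 2.9478, 2.9510, 2.9855, 3.0303, 3.0517, 3.0772, 3.2681, 3.3256, 3.3601, 3.4330, 3.9499
α = 0.04; lower rank = 50 × 0.020 = 1; upper rank = 50 × 0.980 = 49.
The 1st smallest replicate is 1.1286; the 49th is 3.4330.

(1.1286, 3.4330)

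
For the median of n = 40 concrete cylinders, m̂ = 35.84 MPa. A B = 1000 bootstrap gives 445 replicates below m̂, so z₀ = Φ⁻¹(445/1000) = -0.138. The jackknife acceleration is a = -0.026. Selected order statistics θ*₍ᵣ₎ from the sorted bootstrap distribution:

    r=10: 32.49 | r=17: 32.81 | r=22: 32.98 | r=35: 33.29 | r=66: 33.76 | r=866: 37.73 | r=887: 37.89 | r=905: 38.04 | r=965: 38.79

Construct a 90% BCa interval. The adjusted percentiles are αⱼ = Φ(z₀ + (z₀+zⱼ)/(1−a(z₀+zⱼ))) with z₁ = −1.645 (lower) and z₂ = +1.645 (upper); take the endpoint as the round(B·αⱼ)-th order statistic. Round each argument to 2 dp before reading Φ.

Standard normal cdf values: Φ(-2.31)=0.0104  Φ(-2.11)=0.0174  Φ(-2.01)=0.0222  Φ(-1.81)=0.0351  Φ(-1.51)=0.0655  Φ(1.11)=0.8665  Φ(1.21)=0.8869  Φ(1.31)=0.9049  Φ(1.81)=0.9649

Lower: z₀ + z₁ = -0.138 + (-1.645) = -1.783; 1 − a(z₀+z₁) = 1 − (-0.026)(-1.783) = 0.9536; argument = -0.138 + (-1.783)/0.9536 = -2.0077 → -2.01.
α₁ = Φ(-2.01) = 0.0222; rank = round(1000 × 0.0222) = 22; θ*₍22₎ = 32.98.
Upper: z₀ + z₂ = 1.507; 1 − a(z₀+z₂) = 1.0392; argument = 1.3122 → 1.31; α₂ = 0.9049; rank = 905; θ*₍905₎ = 38.04.

(32.98, 38.04)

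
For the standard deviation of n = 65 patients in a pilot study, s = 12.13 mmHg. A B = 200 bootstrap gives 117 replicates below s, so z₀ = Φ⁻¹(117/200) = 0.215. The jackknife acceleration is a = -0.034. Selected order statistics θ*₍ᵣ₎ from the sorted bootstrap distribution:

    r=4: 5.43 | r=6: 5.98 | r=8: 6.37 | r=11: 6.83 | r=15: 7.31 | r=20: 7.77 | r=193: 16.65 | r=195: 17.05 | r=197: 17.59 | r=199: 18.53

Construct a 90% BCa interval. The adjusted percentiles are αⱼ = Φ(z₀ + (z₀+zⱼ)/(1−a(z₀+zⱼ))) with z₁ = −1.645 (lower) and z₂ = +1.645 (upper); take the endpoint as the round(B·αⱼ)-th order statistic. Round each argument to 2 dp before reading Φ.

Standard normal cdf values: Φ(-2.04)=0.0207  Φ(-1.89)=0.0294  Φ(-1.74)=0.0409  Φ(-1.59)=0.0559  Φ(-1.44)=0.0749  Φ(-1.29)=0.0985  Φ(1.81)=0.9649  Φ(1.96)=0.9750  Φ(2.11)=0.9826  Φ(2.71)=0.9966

Lower: z₀ + z₁ = 0.215 + (-1.645) = -1.430; 1 − a(z₀+z₁) = 1 − (-0.034)(-1.430) = 0.9514; argument = 0.215 + (-1.430)/0.9514 = -1.2881 → -1.29.
α₁ = Φ(-1.29) = 0.0985; rank = round(200 × 0.0985) = 20; θ*₍20₎ = 7.77.
Upper: z₀ + z₂ = 1.860; 1 − a(z₀+z₂) = 1.0632; argument = 1.9644 → 1.96; α₂ = 0.9750; rank = 195; θ*₍195₎ = 17.05.

(7.77, 17.05)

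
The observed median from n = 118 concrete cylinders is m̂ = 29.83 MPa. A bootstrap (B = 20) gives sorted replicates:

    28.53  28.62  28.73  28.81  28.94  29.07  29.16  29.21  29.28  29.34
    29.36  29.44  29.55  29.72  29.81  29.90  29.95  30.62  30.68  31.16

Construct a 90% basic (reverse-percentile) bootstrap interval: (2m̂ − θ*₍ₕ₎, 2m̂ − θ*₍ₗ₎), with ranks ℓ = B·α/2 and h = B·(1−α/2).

Percentile endpoints at ranks 1 and 19: θ*₍1₎ = 28.53, θ*₍19₎ = 30.68.
Basic interval reflects these around m̂:
  lower = 2 × 29.83 − 30.68 = 28.98
  upper = 2 × 29.83 − 28.53 = 31.13

(28.98, 31.13)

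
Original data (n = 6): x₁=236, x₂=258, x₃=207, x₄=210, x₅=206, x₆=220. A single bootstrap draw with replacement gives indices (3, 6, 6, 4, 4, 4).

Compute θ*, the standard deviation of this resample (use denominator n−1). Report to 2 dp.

θ* = 5.67

Resample values: 207, 220, 220, 210, 210, 210.
Mean = 212.8333; sum of squared deviations = 160.8333
s² = 160.8333 / 5 = 32.1667
s = √32.1667 = 5.67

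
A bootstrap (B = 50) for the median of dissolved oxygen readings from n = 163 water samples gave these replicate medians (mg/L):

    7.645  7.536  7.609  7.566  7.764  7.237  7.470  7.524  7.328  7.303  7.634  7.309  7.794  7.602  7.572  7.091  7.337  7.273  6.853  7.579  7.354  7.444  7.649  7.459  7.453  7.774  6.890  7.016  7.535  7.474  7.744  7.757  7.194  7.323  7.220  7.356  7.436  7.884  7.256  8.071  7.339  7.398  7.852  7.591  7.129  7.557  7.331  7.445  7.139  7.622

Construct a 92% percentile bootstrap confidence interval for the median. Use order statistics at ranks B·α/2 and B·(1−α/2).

(6.890, 7.852)

Sorted replicates: 6.853, 6.890, 7.016, 7.091, 7.129, 7.139, 7.194, 7.220, 7.237, 7.256, 7.273, 7.303, 7.309, 7.323, 7.328, 7.331, 7.337, 7.339, 7.354, 7.356, 7.398, 7.436, 7.444, 7.445, 7.453, 7.459, 7.470, 7.474, 7.524, 7.535, 7.536, 7.557, 7.566, 7.572, 7.579, 7.591, 7.602, 7.609, 7.622, 7.634, 7.645, 7.649, 7.744, 7.757, 7.764, 7.774, 7.794, 7.852, 7.884, 8.071
α = 0.08; lower rank = 50 × 0.040 = 2; upper rank = 50 × 0.960 = 48.
The 2nd smallest replicate is 6.890; the 48th is 7.852.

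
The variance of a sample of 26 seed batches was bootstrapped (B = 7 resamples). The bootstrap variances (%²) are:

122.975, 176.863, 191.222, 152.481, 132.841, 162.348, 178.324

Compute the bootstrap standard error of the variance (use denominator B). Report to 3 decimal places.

SE* = 23.189

Bootstrap SE is the standard deviation of the 7 replicate variances.
Mean of replicates: (122.975 + 176.863 + 191.222 + 152.481 + 132.841 + 162.348 + 178.324) / 7 = 1117.0540 / 7 = 159.5791
Sum of squared deviations: (−36.6041)² + (+17.2839)² + (+31.6429)² + (−7.0981)² + (−26.7381)² + (+2.7689)² + (+18.7449)² = 3764.2136
Variance = 3764.2136 / 7 = 537.7448
SE* = √537.7448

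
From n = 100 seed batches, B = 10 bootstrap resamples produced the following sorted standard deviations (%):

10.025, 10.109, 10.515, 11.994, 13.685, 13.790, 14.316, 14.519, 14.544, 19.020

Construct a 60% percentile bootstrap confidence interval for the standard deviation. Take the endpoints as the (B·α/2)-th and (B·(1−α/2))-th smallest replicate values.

α = 0.40; lower rank = 10 × 0.200 = 2; upper rank = 10 × 0.800 = 8.
The 2nd smallest replicate is 10.109; the 8th is 14.519.

(10.109, 14.519)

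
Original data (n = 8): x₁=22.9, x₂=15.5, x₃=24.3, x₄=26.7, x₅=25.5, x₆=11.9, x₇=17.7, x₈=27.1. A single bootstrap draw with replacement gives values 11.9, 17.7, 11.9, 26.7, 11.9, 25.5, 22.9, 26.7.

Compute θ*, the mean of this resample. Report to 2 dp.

Mean = (11.9 + 17.7 + 11.9 + 26.7 + 11.9 + 25.5 + 22.9 + 26.7) / 8 = 155.20 / 8 = 19.40

θ* = 19.40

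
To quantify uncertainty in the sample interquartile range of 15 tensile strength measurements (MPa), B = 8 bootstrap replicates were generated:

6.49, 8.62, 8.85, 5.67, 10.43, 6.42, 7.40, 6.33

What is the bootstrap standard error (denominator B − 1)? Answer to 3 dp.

Bootstrap SE is the standard deviation of the 8 replicate interquartile ranges.
Mean of replicates: (6.49 + 8.62 + 8.85 + 5.67 + 10.43 + 6.42 + 7.40 + 6.33) / 8 = 60.2100 / 8 = 7.5263
Sum of squared deviations: (−1.0362)² + (+1.0937)² + (+1.3237)² + (−1.8563)² + (+2.9037)² + (−1.1063)² + (−0.1262)² + (−1.1963)² = 18.5706
Variance = 18.5706 / 7 = 2.6529
SE* = √2.6529

SE* = 1.629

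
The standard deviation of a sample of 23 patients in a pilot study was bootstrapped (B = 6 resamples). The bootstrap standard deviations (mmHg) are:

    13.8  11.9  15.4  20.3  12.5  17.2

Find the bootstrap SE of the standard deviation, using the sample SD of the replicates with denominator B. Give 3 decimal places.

Bootstrap SE is the standard deviation of the 6 replicate standard deviations.
Mean of replicates: (13.8 + 11.9 + 15.4 + 20.3 + 12.5 + 17.2) / 6 = 91.1000 / 6 = 15.1833
Sum of squared deviations: (−1.3833)² + (−3.2833)² + (+0.2167)² + (+5.1167)² + (−2.6833)² + (+2.0167)² = 50.1883
Variance = 50.1883 / 6 = 8.3647
SE* = √8.3647

SE* = 2.892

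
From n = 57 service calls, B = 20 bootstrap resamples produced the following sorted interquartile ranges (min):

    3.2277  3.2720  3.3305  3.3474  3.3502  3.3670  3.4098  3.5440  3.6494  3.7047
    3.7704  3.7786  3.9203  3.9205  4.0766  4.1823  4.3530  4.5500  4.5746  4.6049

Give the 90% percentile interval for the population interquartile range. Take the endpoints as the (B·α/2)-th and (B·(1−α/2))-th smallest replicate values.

α = 0.10; lower rank = 20 × 0.050 = 1; upper rank = 20 × 0.950 = 19.
The 1st smallest replicate is 3.2277; the 19th is 4.5746.

(3.2277, 4.5746)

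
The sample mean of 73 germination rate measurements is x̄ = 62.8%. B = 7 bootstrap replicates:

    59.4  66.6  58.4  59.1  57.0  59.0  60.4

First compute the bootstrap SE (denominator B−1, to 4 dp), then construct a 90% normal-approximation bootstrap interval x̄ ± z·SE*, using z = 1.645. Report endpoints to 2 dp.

(57.71, 67.89)

Mean of replicates = 59.9857; sum of squared deviations = 57.4486; SE* = √(57.4486/6) = 3.0943
Margin = 1.645 × 3.0943 = 5.090
Interval: 62.8 ± 5.090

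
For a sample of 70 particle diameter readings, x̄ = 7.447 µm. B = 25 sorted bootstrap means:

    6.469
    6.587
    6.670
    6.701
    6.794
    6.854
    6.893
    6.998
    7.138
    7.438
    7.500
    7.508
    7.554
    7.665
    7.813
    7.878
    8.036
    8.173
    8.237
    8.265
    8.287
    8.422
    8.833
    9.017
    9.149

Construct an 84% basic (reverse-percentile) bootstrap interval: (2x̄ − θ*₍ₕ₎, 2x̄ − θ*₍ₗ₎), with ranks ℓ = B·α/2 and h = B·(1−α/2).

Percentile endpoints at ranks 2 and 23: θ*₍2₎ = 6.587, θ*₍23₎ = 8.833.
Basic interval reflects these around x̄:
  lower = 2 × 7.447 − 8.833 = 6.061
  upper = 2 × 7.447 − 6.587 = 8.307

(6.061, 8.307)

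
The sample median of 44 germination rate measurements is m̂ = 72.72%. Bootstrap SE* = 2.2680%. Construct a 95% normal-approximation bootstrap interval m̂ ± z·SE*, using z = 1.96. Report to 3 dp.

(68.275, 77.165)

Margin = 1.96 × 2.2680 = 4.4453
Interval: 72.72 ± 4.4453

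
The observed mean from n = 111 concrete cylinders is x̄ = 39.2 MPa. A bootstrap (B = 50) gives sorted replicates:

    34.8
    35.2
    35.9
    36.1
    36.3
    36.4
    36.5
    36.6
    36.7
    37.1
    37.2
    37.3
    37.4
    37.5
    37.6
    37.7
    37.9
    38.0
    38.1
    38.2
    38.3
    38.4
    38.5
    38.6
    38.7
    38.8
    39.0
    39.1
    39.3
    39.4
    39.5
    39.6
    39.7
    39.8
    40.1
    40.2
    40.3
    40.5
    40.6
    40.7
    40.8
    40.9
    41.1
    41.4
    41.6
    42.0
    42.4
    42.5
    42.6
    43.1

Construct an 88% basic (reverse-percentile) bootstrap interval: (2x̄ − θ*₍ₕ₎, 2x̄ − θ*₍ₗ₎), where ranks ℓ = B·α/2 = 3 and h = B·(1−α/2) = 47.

(36.0, 42.5)

Percentile endpoints at ranks 3 and 47: θ*₍3₎ = 35.9, θ*₍47₎ = 42.4.
Basic interval reflects these around x̄:
  lower = 2 × 39.2 − 42.4 = 36.0
  upper = 2 × 39.2 − 35.9 = 42.5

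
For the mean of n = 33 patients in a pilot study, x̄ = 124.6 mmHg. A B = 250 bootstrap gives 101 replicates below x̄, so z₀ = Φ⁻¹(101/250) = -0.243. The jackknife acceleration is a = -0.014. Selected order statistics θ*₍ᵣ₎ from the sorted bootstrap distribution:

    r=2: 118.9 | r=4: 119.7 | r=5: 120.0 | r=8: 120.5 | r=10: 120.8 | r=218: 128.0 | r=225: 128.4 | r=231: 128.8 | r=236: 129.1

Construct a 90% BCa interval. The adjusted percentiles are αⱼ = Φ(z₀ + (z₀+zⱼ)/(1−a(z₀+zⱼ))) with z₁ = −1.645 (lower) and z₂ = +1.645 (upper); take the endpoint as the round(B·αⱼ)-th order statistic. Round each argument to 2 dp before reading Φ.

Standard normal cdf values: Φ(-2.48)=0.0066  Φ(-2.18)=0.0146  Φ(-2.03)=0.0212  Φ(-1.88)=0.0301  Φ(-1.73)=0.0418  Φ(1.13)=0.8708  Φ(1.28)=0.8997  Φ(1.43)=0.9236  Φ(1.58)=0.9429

(119.7, 128.0)

Lower: z₀ + z₁ = -0.243 + (-1.645) = -1.888; 1 − a(z₀+z₁) = 1 − (-0.014)(-1.888) = 0.9736; argument = -0.243 + (-1.888)/0.9736 = -2.1823 → -2.18.
α₁ = Φ(-2.18) = 0.0146; rank = round(250 × 0.0146) = 4; θ*₍4₎ = 119.7.
Upper: z₀ + z₂ = 1.402; 1 − a(z₀+z₂) = 1.0196; argument = 1.1320 → 1.13; α₂ = 0.8708; rank = 218; θ*₍218₎ = 128.0.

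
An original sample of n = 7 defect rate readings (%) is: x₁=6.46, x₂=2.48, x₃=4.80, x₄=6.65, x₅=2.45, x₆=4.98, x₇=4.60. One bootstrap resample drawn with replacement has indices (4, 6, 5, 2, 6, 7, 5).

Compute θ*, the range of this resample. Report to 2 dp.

θ* = 4.20

Resample values: 6.65, 4.98, 2.45, 2.48, 4.98, 4.60, 2.45.
Range = 6.65 − 2.45 = 4.20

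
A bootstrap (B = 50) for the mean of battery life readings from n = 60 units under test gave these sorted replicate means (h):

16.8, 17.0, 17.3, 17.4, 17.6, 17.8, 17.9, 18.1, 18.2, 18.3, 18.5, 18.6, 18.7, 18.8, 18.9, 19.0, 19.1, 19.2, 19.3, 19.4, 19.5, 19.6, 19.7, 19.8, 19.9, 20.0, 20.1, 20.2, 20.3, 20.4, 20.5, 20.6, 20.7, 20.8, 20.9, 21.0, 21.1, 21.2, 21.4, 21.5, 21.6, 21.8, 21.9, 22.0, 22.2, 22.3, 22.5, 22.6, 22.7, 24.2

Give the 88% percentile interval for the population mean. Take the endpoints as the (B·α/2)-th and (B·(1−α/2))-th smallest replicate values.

(17.3, 22.5)

α = 0.12; lower rank = 50 × 0.060 = 3; upper rank = 50 × 0.940 = 47.
The 3rd smallest replicate is 17.3; the 47th is 22.5.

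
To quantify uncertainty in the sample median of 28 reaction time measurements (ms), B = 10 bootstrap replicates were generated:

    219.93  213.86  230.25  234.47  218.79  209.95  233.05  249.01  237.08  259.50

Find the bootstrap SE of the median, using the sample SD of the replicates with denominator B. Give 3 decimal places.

Bootstrap SE is the standard deviation of the 10 replicate medians.
Mean of replicates: (219.93 + 213.86 + 230.25 + 234.47 + 218.79 + 209.95 + 233.05 + 249.01 + 237.08 + 259.50) / 10 = 2305.8900 / 10 = 230.5890
Sum of squared deviations: (−10.6590)² + (−16.7290)² + (−0.3390)² + (+3.8810)² + (−11.7990)² + (−20.6390)² + (+2.4610)² + (+18.4210)² + (+6.4910)² + (+28.9110)² = 2197.2043
Variance = 2197.2043 / 10 = 219.7204
SE* = √219.7204

SE* = 14.823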